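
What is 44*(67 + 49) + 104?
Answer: 5208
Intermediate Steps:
44*(67 + 49) + 104 = 44*116 + 104 = 5104 + 104 = 5208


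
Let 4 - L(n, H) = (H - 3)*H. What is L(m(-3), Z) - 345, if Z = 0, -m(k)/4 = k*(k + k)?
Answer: -341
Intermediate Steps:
m(k) = -8*k**2 (m(k) = -4*k*(k + k) = -4*k*2*k = -8*k**2)
L(n, H) = 4 - H*(-3 + H) (L(n, H) = 4 - (H - 3)*H = 4 - (-3 + H)*H = 4 - H*(-3 + H))
L(m(-3), Z) - 345 = (4 - 1*0**2 + 3*0) - 345 = (4 - 1*0 + 0) - 345 = (4 + 0 + 0) - 345 = 4 - 345 = -341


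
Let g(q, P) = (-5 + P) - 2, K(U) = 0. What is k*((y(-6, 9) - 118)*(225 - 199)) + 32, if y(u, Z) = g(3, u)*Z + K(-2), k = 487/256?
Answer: -1483689/128 ≈ -11591.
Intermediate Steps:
k = 487/256 (k = 487*(1/256) = 487/256 ≈ 1.9023)
g(q, P) = -7 + P
y(u, Z) = Z*(-7 + u) (y(u, Z) = (-7 + u)*Z + 0 = Z*(-7 + u) + 0 = Z*(-7 + u))
k*((y(-6, 9) - 118)*(225 - 199)) + 32 = 487*((9*(-7 - 6) - 118)*(225 - 199))/256 + 32 = 487*((9*(-13) - 118)*26)/256 + 32 = 487*((-117 - 118)*26)/256 + 32 = 487*(-235*26)/256 + 32 = (487/256)*(-6110) + 32 = -1487785/128 + 32 = -1483689/128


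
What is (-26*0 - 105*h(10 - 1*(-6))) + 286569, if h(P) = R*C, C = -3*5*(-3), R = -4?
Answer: 305469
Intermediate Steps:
C = 45 (C = -15*(-3) = 45)
h(P) = -180 (h(P) = -4*45 = -180)
(-26*0 - 105*h(10 - 1*(-6))) + 286569 = (-26*0 - 105*(-180)) + 286569 = (0 + 18900) + 286569 = 18900 + 286569 = 305469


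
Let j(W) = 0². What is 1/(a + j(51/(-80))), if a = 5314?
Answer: 1/5314 ≈ 0.00018818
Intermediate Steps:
j(W) = 0
1/(a + j(51/(-80))) = 1/(5314 + 0) = 1/5314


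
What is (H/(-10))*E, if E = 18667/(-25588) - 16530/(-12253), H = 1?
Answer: -194242889/3135297640 ≈ -0.061954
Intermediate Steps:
E = 194242889/313529764 (E = 18667*(-1/25588) - 16530*(-1/12253) = -18667/25588 + 16530/12253 = 194242889/313529764 ≈ 0.61954)
(H/(-10))*E = (1/(-10))*(194242889/313529764) = (1*(-⅒))*(194242889/313529764) = -⅒*194242889/313529764 = -194242889/3135297640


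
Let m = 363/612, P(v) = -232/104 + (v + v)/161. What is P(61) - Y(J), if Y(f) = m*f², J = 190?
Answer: -2285765558/106743 ≈ -21414.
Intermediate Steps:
P(v) = -29/13 + 2*v/161 (P(v) = -232*1/104 + (2*v)*(1/161) = -29/13 + 2*v/161)
m = 121/204 (m = 363*(1/612) = 121/204 ≈ 0.59314)
Y(f) = 121*f²/204
P(61) - Y(J) = (-29/13 + (2/161)*61) - 121*190²/204 = (-29/13 + 122/161) - 121*36100/204 = -3083/2093 - 1*1092025/51 = -3083/2093 - 1092025/51 = -2285765558/106743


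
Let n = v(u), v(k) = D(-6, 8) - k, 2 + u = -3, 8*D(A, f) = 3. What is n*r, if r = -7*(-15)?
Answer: 4515/8 ≈ 564.38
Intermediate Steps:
D(A, f) = 3/8 (D(A, f) = (⅛)*3 = 3/8)
u = -5 (u = -2 - 3 = -5)
v(k) = 3/8 - k
r = 105
n = 43/8 (n = 3/8 - 1*(-5) = 3/8 + 5 = 43/8 ≈ 5.3750)
n*r = (43/8)*105 = 4515/8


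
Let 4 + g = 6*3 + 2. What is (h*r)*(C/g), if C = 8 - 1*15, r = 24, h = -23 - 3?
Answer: 273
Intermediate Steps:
h = -26
g = 16 (g = -4 + (6*3 + 2) = -4 + (18 + 2) = -4 + 20 = 16)
C = -7 (C = 8 - 15 = -7)
(h*r)*(C/g) = (-26*24)*(-7/16) = -(-4368)/16 = -624*(-7/16) = 273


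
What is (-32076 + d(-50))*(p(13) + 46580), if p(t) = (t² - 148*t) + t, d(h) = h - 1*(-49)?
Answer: -1438268526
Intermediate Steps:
d(h) = 49 + h (d(h) = h + 49 = 49 + h)
p(t) = t² - 147*t
(-32076 + d(-50))*(p(13) + 46580) = (-32076 + (49 - 50))*(13*(-147 + 13) + 46580) = (-32076 - 1)*(13*(-134) + 46580) = -32077*(-1742 + 46580) = -32077*44838 = -1438268526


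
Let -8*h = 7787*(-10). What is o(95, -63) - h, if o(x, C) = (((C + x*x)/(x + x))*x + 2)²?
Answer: 80350221/4 ≈ 2.0088e+7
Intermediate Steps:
h = 38935/4 (h = -7787*(-10)/8 = -⅛*(-77870) = 38935/4 ≈ 9733.8)
o(x, C) = (2 + C/2 + x²/2)² (o(x, C) = (((C + x²)/((2*x)))*x + 2)² = (((C + x²)*(1/(2*x)))*x + 2)² = (((C + x²)/(2*x))*x + 2)² = ((C/2 + x²/2) + 2)² = (2 + C/2 + x²/2)²)
o(95, -63) - h = (4 - 63 + 95²)²/4 - 1*38935/4 = (4 - 63 + 9025)²/4 - 38935/4 = (¼)*8966² - 38935/4 = (¼)*80389156 - 38935/4 = 20097289 - 38935/4 = 80350221/4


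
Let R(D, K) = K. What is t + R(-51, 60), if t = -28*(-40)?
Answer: 1180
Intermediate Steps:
t = 1120
t + R(-51, 60) = 1120 + 60 = 1180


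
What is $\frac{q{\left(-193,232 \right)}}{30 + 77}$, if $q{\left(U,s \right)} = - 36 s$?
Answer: $- \frac{8352}{107} \approx -78.056$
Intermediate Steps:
$\frac{q{\left(-193,232 \right)}}{30 + 77} = \frac{\left(-36\right) 232}{30 + 77} = \frac{1}{107} \left(-8352\right) = - \frac{8352}{107}$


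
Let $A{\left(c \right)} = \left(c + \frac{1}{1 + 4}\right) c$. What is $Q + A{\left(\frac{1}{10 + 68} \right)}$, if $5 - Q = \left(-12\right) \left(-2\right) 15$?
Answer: $- \frac{10799017}{30420} \approx -355.0$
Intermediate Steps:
$Q = -355$ ($Q = 5 - \left(-12\right) \left(-2\right) 15 = 5 - 24 \cdot 15 = 5 - 360 = -355$)
$A{\left(c \right)} = c \left(\frac{1}{5} + c\right)$ ($A{\left(c \right)} = \left(c + \frac{1}{5}\right) c = \left(\frac{1}{5} + c\right) c = c \left(\frac{1}{5} + c\right)$)
$Q + A{\left(\frac{1}{10 + 68} \right)} = -355 + \frac{\frac{1}{5} + \frac{1}{10 + 68}}{10 + 68} = -355 + \frac{\frac{1}{5} + \frac{1}{78}}{78} = -355 + \frac{1}{78} \cdot \frac{83}{390} = -355 + \frac{83}{30420} = - \frac{10799017}{30420}$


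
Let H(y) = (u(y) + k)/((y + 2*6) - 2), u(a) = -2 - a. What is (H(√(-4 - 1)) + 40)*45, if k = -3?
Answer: 12435/7 - 15*I*√5/7 ≈ 1776.4 - 4.7916*I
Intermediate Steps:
H(y) = (-5 - y)/(10 + y) (H(y) = ((-2 - y) - 3)/((y + 2*6) - 2) = (-5 - y)/((y + 12) - 2) = (-5 - y)/((12 + y) - 2) = (-5 - y)/(10 + y))
(H(√(-4 - 1)) + 40)*45 = ((-5 - √(-4 - 1))/(10 + √(-4 - 1)) + 40)*45 = ((-5 - √(-5))/(10 + √(-5)) + 40)*45 = ((-5 - I*√5)/(10 + I*√5) + 40)*45 = (40 + (-5 - I*√5)/(10 + I*√5))*45 = 1800 + 45*(-5 - I*√5)/(10 + I*√5)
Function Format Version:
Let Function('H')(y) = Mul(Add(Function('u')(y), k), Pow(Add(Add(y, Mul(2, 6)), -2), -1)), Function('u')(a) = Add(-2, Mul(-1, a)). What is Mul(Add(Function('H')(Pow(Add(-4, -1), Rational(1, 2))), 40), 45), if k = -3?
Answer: Add(Rational(12435, 7), Mul(Rational(-15, 7), I, Pow(5, Rational(1, 2)))) ≈ Add(1776.4, Mul(-4.7916, I))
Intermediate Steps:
Function('H')(y) = Mul(Pow(Add(10, y), -1), Add(-5, Mul(-1, y))) (Function('H')(y) = Mul(Add(Add(-2, Mul(-1, y)), -3), Pow(Add(Add(y, Mul(2, 6)), -2), -1)) = Mul(Add(-5, Mul(-1, y)), Pow(Add(Add(y, 12), -2), -1)) = Mul(Add(-5, Mul(-1, y)), Pow(Add(Add(12, y), -2), -1)) = Mul(Add(-5, Mul(-1, y)), Pow(Add(10, y), -1)) = Mul(Pow(Add(10, y), -1), Add(-5, Mul(-1, y))))
Mul(Add(Function('H')(Pow(Add(-4, -1), Rational(1, 2))), 40), 45) = Mul(Add(Mul(Pow(Add(10, Pow(Add(-4, -1), Rational(1, 2))), -1), Add(-5, Mul(-1, Pow(Add(-4, -1), Rational(1, 2))))), 40), 45) = Mul(Add(Mul(Pow(Add(10, Pow(-5, Rational(1, 2))), -1), Add(-5, Mul(-1, Pow(-5, Rational(1, 2))))), 40), 45) = Mul(Add(Mul(Pow(Add(10, Mul(I, Pow(5, Rational(1, 2)))), -1), Add(-5, Mul(-1, Mul(I, Pow(5, Rational(1, 2)))))), 40), 45) = Mul(Add(Mul(Pow(Add(10, Mul(I, Pow(5, Rational(1, 2)))), -1), Add(-5, Mul(-1, I, Pow(5, Rational(1, 2))))), 40), 45) = Mul(Add(40, Mul(Pow(Add(10, Mul(I, Pow(5, Rational(1, 2)))), -1), Add(-5, Mul(-1, I, Pow(5, Rational(1, 2)))))), 45) = Add(1800, Mul(45, Pow(Add(10, Mul(I, Pow(5, Rational(1, 2)))), -1), Add(-5, Mul(-1, I, Pow(5, Rational(1, 2))))))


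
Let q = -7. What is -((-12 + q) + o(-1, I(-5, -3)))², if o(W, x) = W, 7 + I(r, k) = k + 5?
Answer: -400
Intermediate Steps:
I(r, k) = -2 + k (I(r, k) = -7 + (k + 5) = -7 + (5 + k) = -2 + k)
-((-12 + q) + o(-1, I(-5, -3)))² = -((-12 - 7) - 1)² = -(-19 - 1)² = -1*(-20)² = -1*400 = -400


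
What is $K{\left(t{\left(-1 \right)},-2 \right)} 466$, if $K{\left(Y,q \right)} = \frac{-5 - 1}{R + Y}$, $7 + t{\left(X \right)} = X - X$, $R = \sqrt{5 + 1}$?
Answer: $\frac{19572}{43} + \frac{2796 \sqrt{6}}{43} \approx 614.44$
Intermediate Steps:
$R = \sqrt{6} \approx 2.4495$
$t{\left(X \right)} = -7$ ($t{\left(X \right)} = -7 + \left(X - X\right) = -7 + 0 = -7$)
$K{\left(Y,q \right)} = - \frac{6}{Y + \sqrt{6}}$ ($K{\left(Y,q \right)} = \frac{-5 - 1}{\sqrt{6} + Y} = - \frac{6}{Y + \sqrt{6}}$)
$K{\left(t{\left(-1 \right)},-2 \right)} 466 = - \frac{6}{-7 + \sqrt{6}} \cdot 466 = - \frac{2796}{-7 + \sqrt{6}}$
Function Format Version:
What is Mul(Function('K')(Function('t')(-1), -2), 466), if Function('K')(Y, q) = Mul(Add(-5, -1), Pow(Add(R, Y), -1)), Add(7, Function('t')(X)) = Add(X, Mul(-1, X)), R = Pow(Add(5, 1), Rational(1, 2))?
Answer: Add(Rational(19572, 43), Mul(Rational(2796, 43), Pow(6, Rational(1, 2)))) ≈ 614.44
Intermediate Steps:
R = Pow(6, Rational(1, 2)) ≈ 2.4495
Function('t')(X) = -7 (Function('t')(X) = Add(-7, Add(X, Mul(-1, X))) = Add(-7, 0) = -7)
Function('K')(Y, q) = Mul(-6, Pow(Add(Y, Pow(6, Rational(1, 2))), -1)) (Function('K')(Y, q) = Mul(Add(-5, -1), Pow(Add(Pow(6, Rational(1, 2)), Y), -1)) = Mul(-6, Pow(Add(Y, Pow(6, Rational(1, 2))), -1)))
Mul(Function('K')(Function('t')(-1), -2), 466) = Mul(Mul(-6, Pow(Add(-7, Pow(6, Rational(1, 2))), -1)), 466) = Mul(-2796, Pow(Add(-7, Pow(6, Rational(1, 2))), -1))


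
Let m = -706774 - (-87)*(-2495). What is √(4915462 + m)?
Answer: √3991623 ≈ 1997.9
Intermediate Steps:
m = -923839 (m = -706774 - 1*217065 = -706774 - 217065 = -923839)
√(4915462 + m) = √(4915462 - 923839) = √3991623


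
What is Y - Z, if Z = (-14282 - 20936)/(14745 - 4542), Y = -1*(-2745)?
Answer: 28042453/10203 ≈ 2748.5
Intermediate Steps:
Y = 2745
Z = -35218/10203 ≈ -3.4517
Y - Z = 2745 - 1*(-35218/10203) = 2745 + 35218/10203 = 28042453/10203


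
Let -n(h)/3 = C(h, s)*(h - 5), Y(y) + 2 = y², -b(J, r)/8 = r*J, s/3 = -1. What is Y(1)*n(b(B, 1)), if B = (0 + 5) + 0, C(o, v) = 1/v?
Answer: 45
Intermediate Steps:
s = -3 (s = 3*(-1) = -3)
B = 5 (B = 5 + 0 = 5)
b(J, r) = -8*J*r (b(J, r) = -8*r*J = -8*J*r)
Y(y) = -2 + y²
n(h) = -5 + h (n(h) = -3*(h - 5)/(-3) = -(-1)*(-5 + h) = -3*(5/3 - h/3) = -5 + h)
Y(1)*n(b(B, 1)) = (-2 + 1²)*(-5 - 8*5*1) = (-2 + 1)*(-5 - 40) = -1*(-45) = 45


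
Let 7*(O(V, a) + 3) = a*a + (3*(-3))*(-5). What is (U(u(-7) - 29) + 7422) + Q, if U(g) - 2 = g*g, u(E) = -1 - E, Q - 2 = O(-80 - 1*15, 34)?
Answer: 56865/7 ≈ 8123.6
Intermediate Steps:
O(V, a) = 24/7 + a**2/7 (O(V, a) = -3 + (a*a + (3*(-3))*(-5))/7 = -3 + (a**2 - 9*(-5))/7 = -3 + (a**2 + 45)/7 = -3 + (45 + a**2)/7 = -3 + (45/7 + a**2/7) = 24/7 + a**2/7)
Q = 1194/7 (Q = 2 + (24/7 + (1/7)*34**2) = 2 + (24/7 + (1/7)*1156) = 2 + (24/7 + 1156/7) = 2 + 1180/7 = 1194/7 ≈ 170.57)
U(g) = 2 + g**2 (U(g) = 2 + g*g = 2 + g**2)
(U(u(-7) - 29) + 7422) + Q = ((2 + ((-1 - 1*(-7)) - 29)**2) + 7422) + 1194/7 = ((2 + ((-1 + 7) - 29)**2) + 7422) + 1194/7 = ((2 + (6 - 29)**2) + 7422) + 1194/7 = ((2 + (-23)**2) + 7422) + 1194/7 = ((2 + 529) + 7422) + 1194/7 = (531 + 7422) + 1194/7 = 7953 + 1194/7 = 56865/7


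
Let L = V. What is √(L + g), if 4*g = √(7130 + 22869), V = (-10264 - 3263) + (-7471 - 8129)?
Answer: √(-116508 + √29999)/2 ≈ 170.54*I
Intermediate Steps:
V = -29127 (V = -13527 - 15600 = -29127)
g = √29999/4 (g = √(7130 + 22869)/4 = √29999/4 ≈ 43.301)
L = -29127
√(L + g) = √(-29127 + √29999/4)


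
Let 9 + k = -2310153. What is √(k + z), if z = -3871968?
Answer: I*√6182130 ≈ 2486.4*I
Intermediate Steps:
k = -2310162 (k = -9 - 2310153 = -2310162)
√(k + z) = √(-2310162 - 3871968) = √(-6182130) = I*√6182130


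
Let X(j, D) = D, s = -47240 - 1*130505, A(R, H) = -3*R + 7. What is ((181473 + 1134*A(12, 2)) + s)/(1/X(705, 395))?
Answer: -11517410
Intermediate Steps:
A(R, H) = 7 - 3*R
s = -177745 (s = -47240 - 130505 = -177745)
((181473 + 1134*A(12, 2)) + s)/(1/X(705, 395)) = ((181473 + 1134*(7 - 3*12)) - 177745)/(1/395) = ((181473 + 1134*(7 - 36)) - 177745)/(1/395) = ((181473 + 1134*(-29)) - 177745)*395 = ((181473 - 32886) - 177745)*395 = (148587 - 177745)*395 = -29158*395 = -11517410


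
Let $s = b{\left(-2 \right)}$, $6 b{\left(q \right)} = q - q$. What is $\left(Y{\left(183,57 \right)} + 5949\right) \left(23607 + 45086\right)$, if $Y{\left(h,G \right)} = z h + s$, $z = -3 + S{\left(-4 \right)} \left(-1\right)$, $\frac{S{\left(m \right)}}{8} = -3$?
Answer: $672641856$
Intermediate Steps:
$b{\left(q \right)} = 0$ ($b{\left(q \right)} = \frac{q - q}{6} = \frac{1}{6} \cdot 0 = 0$)
$s = 0$
$S{\left(m \right)} = -24$ ($S{\left(m \right)} = 8 \left(-3\right) = -24$)
$z = 21$ ($z = -3 - -24 = -3 + 24 = 21$)
$Y{\left(h,G \right)} = 21 h$ ($Y{\left(h,G \right)} = 21 h + 0 = 21 h$)
$\left(Y{\left(183,57 \right)} + 5949\right) \left(23607 + 45086\right) = \left(21 \cdot 183 + 5949\right) \left(23607 + 45086\right) = \left(3843 + 5949\right) 68693 = 9792 \cdot 68693 = 672641856$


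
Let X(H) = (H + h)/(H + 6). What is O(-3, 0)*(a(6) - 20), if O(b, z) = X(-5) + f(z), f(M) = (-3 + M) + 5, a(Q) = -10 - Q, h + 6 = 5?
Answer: 144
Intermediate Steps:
h = -1 (h = -6 + 5 = -1)
f(M) = 2 + M
X(H) = (-1 + H)/(6 + H) (X(H) = (H - 1)/(H + 6) = (-1 + H)/(6 + H))
O(b, z) = -4 + z (O(b, z) = (-1 - 5)/(6 - 5) + (2 + z) = -6/1 + (2 + z) = 1*(-6) + (2 + z) = -6 + (2 + z) = -4 + z)
O(-3, 0)*(a(6) - 20) = (-4 + 0)*((-10 - 1*6) - 20) = -4*((-10 - 6) - 20) = -4*(-16 - 20) = -4*(-36) = 144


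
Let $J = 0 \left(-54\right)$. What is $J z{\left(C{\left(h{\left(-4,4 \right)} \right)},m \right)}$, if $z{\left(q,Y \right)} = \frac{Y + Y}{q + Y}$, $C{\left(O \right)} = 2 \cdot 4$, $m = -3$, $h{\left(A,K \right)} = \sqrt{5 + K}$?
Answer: $0$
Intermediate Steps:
$C{\left(O \right)} = 8$
$J = 0$
$z{\left(q,Y \right)} = \frac{2 Y}{Y + q}$
$J z{\left(C{\left(h{\left(-4,4 \right)} \right)},m \right)} = 0 \cdot 2 \left(-3\right) \frac{1}{-3 + 8} = 0 \cdot 2 \left(-3\right) \frac{1}{5} = 0 \left(- \frac{6}{5}\right) = 0$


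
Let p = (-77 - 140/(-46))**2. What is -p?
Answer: -2893401/529 ≈ -5469.6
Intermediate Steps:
p = 2893401/529 (p = (-77 - 140*(-1/46))**2 = (-77 + 70/23)**2 = (-1701/23)**2 = 2893401/529 ≈ 5469.6)
-p = -1*2893401/529 = -2893401/529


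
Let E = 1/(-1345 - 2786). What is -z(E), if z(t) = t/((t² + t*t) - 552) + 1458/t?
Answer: 56736453664068129/9419968870 ≈ 6.0230e+6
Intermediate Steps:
E = -1/4131 (E = 1/(-4131) = -1/4131 ≈ -0.00024207)
z(t) = 1458/t + t/(-552 + 2*t²) (z(t) = t/((t² + t²) - 552) + 1458/t = t/(2*t² - 552) + 1458/t = t/(-552 + 2*t²) + 1458/t = 1458/t + t/(-552 + 2*t²))
-z(E) = -(-804816 + 2917*(-1/4131)²)/(2*(-1/4131)*(-276 + (-1/4131)²)) = -(-4131)*(-804816 + 2917*(1/17065161))/(2*(-276 + 1/17065161)) = -(-4131)*(-804816 + 2917/17065161)/(2*(-4709984435/17065161)) = -(-4131)*(-17065161)*(-13734314612459)/(2*4709984435*17065161) = -1*(-56736453664068129/9419968870) = 56736453664068129/9419968870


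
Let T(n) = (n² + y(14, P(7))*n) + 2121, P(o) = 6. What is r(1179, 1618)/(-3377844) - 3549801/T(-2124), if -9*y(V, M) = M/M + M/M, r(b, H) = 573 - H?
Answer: -11985956911439/15247483102836 ≈ -0.78609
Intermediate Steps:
y(V, M) = -2/9 (y(V, M) = -(M/M + M/M)/9 = -(1 + 1)/9 = -⅑*2 = -2/9)
T(n) = 2121 + n² - 2*n/9 (T(n) = (n² - 2*n/9) + 2121 = 2121 + n² - 2*n/9)
r(1179, 1618)/(-3377844) - 3549801/T(-2124) = (573 - 1*1618)/(-3377844) - 3549801/(2121 + (-2124)² - 2/9*(-2124)) = (573 - 1618)*(-1/3377844) - 3549801/(2121 + 4511376 + 472) = -1045*(-1/3377844) - 3549801/4513969 = 1045/3377844 - 3549801*1/4513969 = 1045/3377844 - 3549801/4513969 = -11985956911439/15247483102836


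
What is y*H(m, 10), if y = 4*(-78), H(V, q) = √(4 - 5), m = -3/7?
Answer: -312*I ≈ -312.0*I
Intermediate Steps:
m = -3/7 (m = -3*⅐ = -3/7 ≈ -0.42857)
H(V, q) = I (H(V, q) = √(-1) = I)
y = -312
y*H(m, 10) = -312*I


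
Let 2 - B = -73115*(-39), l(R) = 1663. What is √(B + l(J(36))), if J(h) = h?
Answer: 2*I*√712455 ≈ 1688.1*I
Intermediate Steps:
B = -2851483 (B = 2 - (-73115)*(-39) = 2 - 1*2851485 = 2 - 2851485 = -2851483)
√(B + l(J(36))) = √(-2851483 + 1663) = √(-2849820) = 2*I*√712455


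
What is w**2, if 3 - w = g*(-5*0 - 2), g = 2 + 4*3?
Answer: 961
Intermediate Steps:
g = 14 (g = 2 + 12 = 14)
w = 31 (w = 3 - 14*(-5*0 - 2) = 3 - 14*(0 - 2) = 3 - 14*(-2) = 3 - 1*(-28) = 3 + 28 = 31)
w**2 = 31**2 = 961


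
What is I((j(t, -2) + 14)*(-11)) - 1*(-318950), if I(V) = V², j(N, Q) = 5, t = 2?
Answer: 362631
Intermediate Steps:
I((j(t, -2) + 14)*(-11)) - 1*(-318950) = ((5 + 14)*(-11))² - 1*(-318950) = (19*(-11))² + 318950 = (-209)² + 318950 = 43681 + 318950 = 362631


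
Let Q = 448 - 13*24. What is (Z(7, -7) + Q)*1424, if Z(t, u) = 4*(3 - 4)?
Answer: 187968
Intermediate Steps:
Z(t, u) = -4 (Z(t, u) = 4*(-1) = -4)
Q = 136 (Q = 448 - 1*312 = 448 - 312 = 136)
(Z(7, -7) + Q)*1424 = (-4 + 136)*1424 = 132*1424 = 187968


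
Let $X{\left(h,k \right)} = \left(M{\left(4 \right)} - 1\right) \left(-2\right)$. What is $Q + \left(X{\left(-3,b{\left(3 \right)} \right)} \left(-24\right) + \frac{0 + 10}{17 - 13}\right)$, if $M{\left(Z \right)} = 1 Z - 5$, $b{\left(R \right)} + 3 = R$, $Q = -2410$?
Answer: $- \frac{5007}{2} \approx -2503.5$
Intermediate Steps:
$b{\left(R \right)} = -3 + R$
$M{\left(Z \right)} = -5 + Z$ ($M{\left(Z \right)} = Z - 5 = -5 + Z$)
$X{\left(h,k \right)} = 4$ ($X{\left(h,k \right)} = \left(\left(-5 + 4\right) - 1\right) \left(-2\right) = \left(-1 - 1\right) \left(-2\right) = \left(-2\right) \left(-2\right) = 4$)
$Q + \left(X{\left(-3,b{\left(3 \right)} \right)} \left(-24\right) + \frac{0 + 10}{17 - 13}\right) = -2410 + \left(4 \left(-24\right) + \frac{0 + 10}{17 - 13}\right) = -2410 - \left(96 - \frac{10}{4}\right) = -2410 + \left(-96 + 10 \cdot \frac{1}{4}\right) = -2410 + \left(-96 + \frac{5}{2}\right) = -2410 - \frac{187}{2} = - \frac{5007}{2}$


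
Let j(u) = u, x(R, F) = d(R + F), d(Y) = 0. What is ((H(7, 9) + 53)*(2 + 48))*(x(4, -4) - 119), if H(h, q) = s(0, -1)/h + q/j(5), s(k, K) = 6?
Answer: -331160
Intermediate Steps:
x(R, F) = 0
H(h, q) = 6/h + q/5
((H(7, 9) + 53)*(2 + 48))*(x(4, -4) - 119) = (((6/7 + (⅕)*9) + 53)*(2 + 48))*(0 - 119) = (((6*(⅐) + 9/5) + 53)*50)*(-119) = (((6/7 + 9/5) + 53)*50)*(-119) = ((93/35 + 53)*50)*(-119) = ((1948/35)*50)*(-119) = (19480/7)*(-119) = -331160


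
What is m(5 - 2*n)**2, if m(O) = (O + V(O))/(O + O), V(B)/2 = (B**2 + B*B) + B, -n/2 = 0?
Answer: 529/4 ≈ 132.25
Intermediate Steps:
n = 0 (n = -2*0 = 0)
V(B) = 2*B + 4*B**2 (V(B) = 2*((B**2 + B*B) + B) = 2*((B**2 + B**2) + B) = 2*(2*B**2 + B) = 2*(B + 2*B**2) = 2*B + 4*B**2)
m(O) = (O + 2*O*(1 + 2*O))/(2*O) (m(O) = (O + 2*O*(1 + 2*O))/(O + O) = (O + 2*O*(1 + 2*O))/((2*O)) = (O + 2*O*(1 + 2*O))*(1/(2*O)) = (O + 2*O*(1 + 2*O))/(2*O))
m(5 - 2*n)**2 = (3/2 + 2*(5 - 2*0))**2 = (3/2 + 2*(5 + 0))**2 = (3/2 + 2*5)**2 = (3/2 + 10)**2 = (23/2)**2 = 529/4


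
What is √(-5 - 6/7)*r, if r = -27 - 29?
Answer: -8*I*√287 ≈ -135.53*I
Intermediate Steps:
r = -56
√(-5 - 6/7)*r = √(-5 - 6/7)*(-56) = √(-41/7)*(-56) = (I*√287/7)*(-56) = -8*I*√287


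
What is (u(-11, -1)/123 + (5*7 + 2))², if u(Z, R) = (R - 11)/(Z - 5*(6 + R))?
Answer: 186431716/136161 ≈ 1369.2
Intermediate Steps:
u(Z, R) = (-11 + R)/(-30 + Z - 5*R) (u(Z, R) = (-11 + R)/(Z + (-30 - 5*R)) = (-11 + R)/(-30 + Z - 5*R))
(u(-11, -1)/123 + (5*7 + 2))² = (((11 - 1*(-1))/(30 - 1*(-11) + 5*(-1)))/123 + (5*7 + 2))² = (((11 + 1)/(30 + 11 - 5))*(1/123) + (35 + 2))² = ((12/36)*(1/123) + 37)² = (((1/36)*12)*(1/123) + 37)² = ((⅓)*(1/123) + 37)² = (1/369 + 37)² = (13654/369)² = 186431716/136161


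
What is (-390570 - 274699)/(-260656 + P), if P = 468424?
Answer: -60479/18888 ≈ -3.2020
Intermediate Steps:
(-390570 - 274699)/(-260656 + P) = (-390570 - 274699)/(-260656 + 468424) = -665269/207768 = -665269*1/207768 = -60479/18888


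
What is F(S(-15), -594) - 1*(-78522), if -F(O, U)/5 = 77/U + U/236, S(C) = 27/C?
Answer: 125106626/1593 ≈ 78535.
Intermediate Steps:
F(O, U) = -385/U - 5*U/236 (F(O, U) = -5*(77/U + U/236) = -385/U - 5*U/236)
F(S(-15), -594) - 1*(-78522) = (-385/(-594) - 5/236*(-594)) - 1*(-78522) = (-385*(-1/594) + 1485/118) + 78522 = (35/54 + 1485/118) + 78522 = 21080/1593 + 78522 = 125106626/1593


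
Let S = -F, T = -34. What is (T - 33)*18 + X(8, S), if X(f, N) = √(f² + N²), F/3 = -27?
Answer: -1206 + 5*√265 ≈ -1124.6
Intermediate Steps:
F = -81 (F = 3*(-27) = -81)
S = 81 (S = -1*(-81) = 81)
X(f, N) = √(N² + f²)
(T - 33)*18 + X(8, S) = (-34 - 33)*18 + √(81² + 8²) = -67*18 + √(6561 + 64) = -1206 + √6625 = -1206 + 5*√265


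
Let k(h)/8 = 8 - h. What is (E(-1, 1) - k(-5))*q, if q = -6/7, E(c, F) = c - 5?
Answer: 660/7 ≈ 94.286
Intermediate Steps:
k(h) = 64 - 8*h (k(h) = 8*(8 - h) = 64 - 8*h)
E(c, F) = -5 + c
q = -6/7 (q = -6*⅐ = -6/7 ≈ -0.85714)
(E(-1, 1) - k(-5))*q = ((-5 - 1) - (64 - 8*(-5)))*(-6/7) = (-6 - (64 + 40))*(-6/7) = (-6 - 1*104)*(-6/7) = (-6 - 104)*(-6/7) = -110*(-6/7) = 660/7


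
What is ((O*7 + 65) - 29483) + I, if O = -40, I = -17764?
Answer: -47462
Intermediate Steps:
((O*7 + 65) - 29483) + I = ((-40*7 + 65) - 29483) - 17764 = ((-280 + 65) - 29483) - 17764 = (-215 - 29483) - 17764 = -29698 - 17764 = -47462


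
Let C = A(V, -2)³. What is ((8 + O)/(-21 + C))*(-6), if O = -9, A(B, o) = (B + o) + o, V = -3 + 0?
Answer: -3/182 ≈ -0.016484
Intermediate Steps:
V = -3
A(B, o) = B + 2*o
C = -343 (C = (-3 + 2*(-2))³ = (-3 - 4)³ = (-7)³ = -343)
((8 + O)/(-21 + C))*(-6) = ((8 - 9)/(-21 - 343))*(-6) = (-1/(-364))*(-6) = -1/364*(-1)*(-6) = (1/364)*(-6) = -3/182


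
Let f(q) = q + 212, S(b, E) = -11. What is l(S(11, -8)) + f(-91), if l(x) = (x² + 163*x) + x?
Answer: -1562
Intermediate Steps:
f(q) = 212 + q
l(x) = x² + 164*x
l(S(11, -8)) + f(-91) = -11*(164 - 11) + (212 - 91) = -11*153 + 121 = -1683 + 121 = -1562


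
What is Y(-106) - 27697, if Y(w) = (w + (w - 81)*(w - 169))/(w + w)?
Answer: -5923083/212 ≈ -27939.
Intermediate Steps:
Y(w) = (w + (-169 + w)*(-81 + w))/(2*w) (Y(w) = (w + (-81 + w)*(-169 + w))/((2*w)) = (w + (-169 + w)*(-81 + w))*(1/(2*w)) = (w + (-169 + w)*(-81 + w))/(2*w))
Y(-106) - 27697 = (½)*(13689 - 106*(-249 - 106))/(-106) - 27697 = (½)*(-1/106)*(13689 - 106*(-355)) - 27697 = (½)*(-1/106)*(13689 + 37630) - 27697 = (½)*(-1/106)*51319 - 27697 = -51319/212 - 27697 = -5923083/212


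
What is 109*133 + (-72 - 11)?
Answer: 14414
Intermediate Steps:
109*133 + (-72 - 11) = 14497 - 83 = 14414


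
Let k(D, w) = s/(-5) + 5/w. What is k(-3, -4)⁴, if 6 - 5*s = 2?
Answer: 395254161/100000000 ≈ 3.9525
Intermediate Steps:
s = ⅘ (s = 6/5 - ⅕*2 = 6/5 - ⅖ = ⅘ ≈ 0.80000)
k(D, w) = -4/25 + 5/w (k(D, w) = (⅘)/(-5) + 5/w = (⅘)*(-⅕) + 5/w = -4/25 + 5/w)
k(-3, -4)⁴ = (-4/25 + 5/(-4))⁴ = (-4/25 + 5*(-¼))⁴ = (-4/25 - 5/4)⁴ = (-141/100)⁴ = 395254161/100000000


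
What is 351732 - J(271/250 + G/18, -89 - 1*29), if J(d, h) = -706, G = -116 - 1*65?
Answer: 352438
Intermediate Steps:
G = -181 (G = -116 - 65 = -181)
351732 - J(271/250 + G/18, -89 - 1*29) = 351732 - 1*(-706) = 351732 + 706 = 352438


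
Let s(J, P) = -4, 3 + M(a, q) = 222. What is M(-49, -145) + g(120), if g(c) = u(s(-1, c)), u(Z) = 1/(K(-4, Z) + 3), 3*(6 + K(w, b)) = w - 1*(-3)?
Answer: 2187/10 ≈ 218.70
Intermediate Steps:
K(w, b) = -5 + w/3 (K(w, b) = -6 + (w - 1*(-3))/3 = -6 + (w + 3)/3 = -6 + (3 + w)/3 = -6 + (1 + w/3) = -5 + w/3)
M(a, q) = 219 (M(a, q) = -3 + 222 = 219)
u(Z) = -3/10 (u(Z) = 1/((-5 + (⅓)*(-4)) + 3) = 1/((-5 - 4/3) + 3) = 1/(-19/3 + 3) = 1/(-10/3) = -3/10)
g(c) = -3/10
M(-49, -145) + g(120) = 219 - 3/10 = 2187/10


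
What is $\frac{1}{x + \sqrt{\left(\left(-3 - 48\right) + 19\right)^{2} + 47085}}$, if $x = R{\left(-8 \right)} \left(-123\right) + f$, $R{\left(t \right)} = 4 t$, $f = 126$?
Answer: $\frac{4062}{16451735} - \frac{\sqrt{48109}}{16451735} \approx 0.00023357$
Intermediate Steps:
$x = 4062$ ($x = 4 \left(-8\right) \left(-123\right) + 126 = \left(-32\right) \left(-123\right) + 126 = 3936 + 126 = 4062$)
$\frac{1}{x + \sqrt{\left(\left(-3 - 48\right) + 19\right)^{2} + 47085}} = \frac{1}{4062 + \sqrt{\left(\left(-3 - 48\right) + 19\right)^{2} + 47085}} = \frac{1}{4062 + \sqrt{\left(-51 + 19\right)^{2} + 47085}} = \frac{1}{4062 + \sqrt{\left(-32\right)^{2} + 47085}} = \frac{1}{4062 + \sqrt{1024 + 47085}} = \frac{1}{4062 + \sqrt{48109}}$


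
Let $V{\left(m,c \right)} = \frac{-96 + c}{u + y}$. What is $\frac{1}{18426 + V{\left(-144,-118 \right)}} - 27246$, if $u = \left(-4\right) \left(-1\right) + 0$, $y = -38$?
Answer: $- \frac{8537506837}{313349} \approx -27246.0$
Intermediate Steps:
$u = 4$ ($u = 4 + 0 = 4$)
$V{\left(m,c \right)} = \frac{48}{17} - \frac{c}{34}$ ($V{\left(m,c \right)} = \frac{-96 + c}{4 - 38} = \frac{-96 + c}{-34} = \left(-96 + c\right) \left(- \frac{1}{34}\right) = \frac{48}{17} - \frac{c}{34}$)
$\frac{1}{18426 + V{\left(-144,-118 \right)}} - 27246 = \frac{1}{18426 + \left(\frac{48}{17} - - \frac{59}{17}\right)} - 27246 = \frac{1}{18426 + \left(\frac{48}{17} + \frac{59}{17}\right)} - 27246 = \frac{1}{18426 + \frac{107}{17}} - 27246 = \frac{1}{\frac{313349}{17}} - 27246 = \frac{17}{313349} - 27246 = - \frac{8537506837}{313349}$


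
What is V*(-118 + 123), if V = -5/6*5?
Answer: -125/6 ≈ -20.833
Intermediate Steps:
V = -25/6 (V = -5/6*5 = -5*⅙*5 = -⅚*5 = -25/6 ≈ -4.1667)
V*(-118 + 123) = -25*(-118 + 123)/6 = -25/6*5 = -125/6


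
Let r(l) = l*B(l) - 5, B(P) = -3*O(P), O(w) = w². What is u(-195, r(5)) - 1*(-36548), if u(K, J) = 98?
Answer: 36646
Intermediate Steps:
B(P) = -3*P²
r(l) = -5 - 3*l³ (r(l) = l*(-3*l²) - 5 = -3*l³ - 5 = -5 - 3*l³)
u(-195, r(5)) - 1*(-36548) = 98 - 1*(-36548) = 98 + 36548 = 36646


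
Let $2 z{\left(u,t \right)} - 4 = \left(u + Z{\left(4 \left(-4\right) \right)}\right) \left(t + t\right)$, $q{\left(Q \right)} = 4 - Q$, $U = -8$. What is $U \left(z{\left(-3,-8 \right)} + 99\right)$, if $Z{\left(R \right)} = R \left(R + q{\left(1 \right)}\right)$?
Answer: $12312$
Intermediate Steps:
$Z{\left(R \right)} = R \left(3 + R\right)$ ($Z{\left(R \right)} = R \left(R + \left(4 - 1\right)\right) = R \left(R + 3\right) = R \left(3 + R\right)$)
$z{\left(u,t \right)} = 2 + t \left(208 + u\right)$ ($z{\left(u,t \right)} = 2 + \frac{\left(u + 4 \left(-4\right) \left(3 + 4 \left(-4\right)\right)\right) \left(t + t\right)}{2} = 2 + \frac{\left(u - 16 \left(3 - 16\right)\right) 2 t}{2} = 2 + \frac{\left(u - -208\right) 2 t}{2} = 2 + \frac{\left(u + 208\right) 2 t}{2} = 2 + \frac{\left(208 + u\right) 2 t}{2} = 2 + \frac{2 t \left(208 + u\right)}{2} = 2 + t \left(208 + u\right)$)
$U \left(z{\left(-3,-8 \right)} + 99\right) = - 8 \left(\left(2 + 208 \left(-8\right) - -24\right) + 99\right) = - 8 \left(\left(2 - 1664 + 24\right) + 99\right) = - 8 \left(-1638 + 99\right) = \left(-8\right) \left(-1539\right) = 12312$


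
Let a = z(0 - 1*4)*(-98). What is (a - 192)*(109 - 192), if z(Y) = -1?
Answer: 7802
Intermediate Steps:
a = 98 (a = -1*(-98) = 98)
(a - 192)*(109 - 192) = (98 - 192)*(109 - 192) = -94*(-83) = 7802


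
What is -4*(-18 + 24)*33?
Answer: -792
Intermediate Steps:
-4*(-18 + 24)*33 = -24*33 = -4*198 = -792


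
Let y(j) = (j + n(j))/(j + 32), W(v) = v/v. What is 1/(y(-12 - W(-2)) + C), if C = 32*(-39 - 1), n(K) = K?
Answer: -19/24346 ≈ -0.00078042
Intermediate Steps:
W(v) = 1
y(j) = 2*j/(32 + j) (y(j) = (j + j)/(j + 32) = (2*j)/(32 + j) = 2*j/(32 + j))
C = -1280 (C = 32*(-40) = -1280)
1/(y(-12 - W(-2)) + C) = 1/(2*(-12 - 1*1)/(32 + (-12 - 1*1)) - 1280) = 1/(2*(-12 - 1)/(32 + (-12 - 1)) - 1280) = 1/(2*(-13)/(32 - 13) - 1280) = 1/(2*(-13)/19 - 1280) = 1/(2*(-13)*(1/19) - 1280) = 1/(-26/19 - 1280) = 1/(-24346/19) = -19/24346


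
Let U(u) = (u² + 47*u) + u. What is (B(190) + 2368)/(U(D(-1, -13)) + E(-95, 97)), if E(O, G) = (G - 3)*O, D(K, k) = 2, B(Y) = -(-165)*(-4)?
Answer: -854/4415 ≈ -0.19343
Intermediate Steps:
B(Y) = -660 (B(Y) = -55*12 = -660)
U(u) = u² + 48*u
E(O, G) = O*(-3 + G) (E(O, G) = (-3 + G)*O = O*(-3 + G))
(B(190) + 2368)/(U(D(-1, -13)) + E(-95, 97)) = (-660 + 2368)/(2*(48 + 2) - 95*(-3 + 97)) = 1708/(2*50 - 95*94) = 1708/(100 - 8930) = 1708/(-8830) = 1708*(-1/8830) = -854/4415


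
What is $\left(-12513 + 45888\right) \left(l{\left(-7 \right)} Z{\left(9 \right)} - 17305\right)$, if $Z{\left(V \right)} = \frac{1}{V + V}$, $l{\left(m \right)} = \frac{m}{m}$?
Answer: $- \frac{3465315125}{6} \approx -5.7755 \cdot 10^{8}$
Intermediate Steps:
$l{\left(m \right)} = 1$
$Z{\left(V \right)} = \frac{1}{2 V}$
$\left(-12513 + 45888\right) \left(l{\left(-7 \right)} Z{\left(9 \right)} - 17305\right) = \left(-12513 + 45888\right) \left(1 \frac{1}{2 \cdot 9} - 17305\right) = 33375 \left(1 \cdot \frac{1}{2} \cdot \frac{1}{9} - 17305\right) = 33375 \left(1 \cdot \frac{1}{18} - 17305\right) = 33375 \left(\frac{1}{18} - 17305\right) = 33375 \left(- \frac{311489}{18}\right) = - \frac{3465315125}{6}$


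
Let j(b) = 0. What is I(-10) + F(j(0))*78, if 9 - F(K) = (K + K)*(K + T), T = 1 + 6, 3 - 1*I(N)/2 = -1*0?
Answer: 708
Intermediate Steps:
I(N) = 6 (I(N) = 6 - (-2)*0 = 6 - 2*0 = 6 + 0 = 6)
T = 7
F(K) = 9 - 2*K*(7 + K) (F(K) = 9 - (K + K)*(K + 7) = 9 - 2*K*(7 + K))
I(-10) + F(j(0))*78 = 6 + (9 - 14*0 - 2*0**2)*78 = 6 + (9 + 0 - 2*0)*78 = 6 + (9 + 0 + 0)*78 = 6 + 9*78 = 6 + 702 = 708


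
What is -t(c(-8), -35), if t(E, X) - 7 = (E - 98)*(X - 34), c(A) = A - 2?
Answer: -7459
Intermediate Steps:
c(A) = -2 + A
t(E, X) = 7 + (-98 + E)*(-34 + X) (t(E, X) = 7 + (E - 98)*(X - 34) = 7 + (-98 + E)*(-34 + X))
-t(c(-8), -35) = -(3339 - 98*(-35) - 34*(-2 - 8) + (-2 - 8)*(-35)) = -(3339 + 3430 - 34*(-10) - 10*(-35)) = -(3339 + 3430 + 340 + 350) = -1*7459 = -7459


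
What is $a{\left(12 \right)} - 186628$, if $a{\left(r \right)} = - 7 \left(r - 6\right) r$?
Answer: $-187132$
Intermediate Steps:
$a{\left(r \right)} = r \left(42 - 7 r\right)$ ($a{\left(r \right)} = - 7 \left(-6 + r\right) r = \left(42 - 7 r\right) r = r \left(42 - 7 r\right)$)
$a{\left(12 \right)} - 186628 = 7 \cdot 12 \left(6 - 12\right) - 186628 = 7 \cdot 12 \left(-6\right) - 186628 = -504 - 186628 = -187132$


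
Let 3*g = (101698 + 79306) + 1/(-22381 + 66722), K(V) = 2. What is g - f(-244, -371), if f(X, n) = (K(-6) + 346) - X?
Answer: 2649049583/44341 ≈ 59743.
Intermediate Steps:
f(X, n) = 348 - X (f(X, n) = (2 + 346) - X = 348 - X)
g = 2675299455/44341 (g = ((101698 + 79306) + 1/(-22381 + 66722))/3 = (181004 + 1/44341)/3 = (⅓)*(8025898365/44341) = 2675299455/44341 ≈ 60335.)
g - f(-244, -371) = 2675299455/44341 - (348 - 1*(-244)) = 2675299455/44341 - (348 + 244) = 2675299455/44341 - 1*592 = 2675299455/44341 - 592 = 2649049583/44341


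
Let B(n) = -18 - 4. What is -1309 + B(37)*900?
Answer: -21109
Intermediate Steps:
B(n) = -22
-1309 + B(37)*900 = -1309 - 22*900 = -1309 - 19800 = -21109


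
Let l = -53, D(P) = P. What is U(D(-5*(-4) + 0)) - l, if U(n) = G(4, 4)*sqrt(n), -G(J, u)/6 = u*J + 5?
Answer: 53 - 252*sqrt(5) ≈ -510.49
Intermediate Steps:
G(J, u) = -30 - 6*J*u (G(J, u) = -6*(u*J + 5) = -6*(J*u + 5) = -6*(5 + J*u) = -30 - 6*J*u)
U(n) = -126*sqrt(n) (U(n) = (-30 - 6*4*4)*sqrt(n) = (-30 - 96)*sqrt(n) = -126*sqrt(n))
U(D(-5*(-4) + 0)) - l = -126*sqrt(-5*(-4) + 0) - 1*(-53) = -126*sqrt(20 + 0) + 53 = -252*sqrt(5) + 53 = 53 - 252*sqrt(5)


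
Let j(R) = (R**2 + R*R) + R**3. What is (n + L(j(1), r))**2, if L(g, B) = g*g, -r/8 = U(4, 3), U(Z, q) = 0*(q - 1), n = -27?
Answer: 324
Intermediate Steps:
U(Z, q) = 0 (U(Z, q) = 0*(-1 + q) = 0)
r = 0 (r = -8*0 = 0)
j(R) = R**3 + 2*R**2 (j(R) = (R**2 + R**2) + R**3 = 2*R**2 + R**3 = R**3 + 2*R**2)
L(g, B) = g**2
(n + L(j(1), r))**2 = (-27 + (1**2*(2 + 1))**2)**2 = (-27 + (1*3)**2)**2 = (-27 + 3**2)**2 = (-27 + 9)**2 = (-18)**2 = 324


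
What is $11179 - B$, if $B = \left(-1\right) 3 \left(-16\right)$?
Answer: $11131$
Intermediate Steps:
$B = 48$ ($B = \left(-3\right) \left(-16\right) = 48$)
$11179 - B = 11179 - 48 = 11131$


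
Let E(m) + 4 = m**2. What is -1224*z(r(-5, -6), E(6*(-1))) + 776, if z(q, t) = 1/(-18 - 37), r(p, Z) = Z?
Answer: 43904/55 ≈ 798.25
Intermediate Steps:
E(m) = -4 + m**2
z(q, t) = -1/55 (z(q, t) = 1/(-55) = -1/55)
-1224*z(r(-5, -6), E(6*(-1))) + 776 = -1224*(-1/55) + 776 = 1224/55 + 776 = 43904/55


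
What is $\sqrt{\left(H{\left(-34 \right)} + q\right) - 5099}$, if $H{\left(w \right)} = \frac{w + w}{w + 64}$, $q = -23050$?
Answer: $\frac{i \sqrt{6334035}}{15} \approx 167.78 i$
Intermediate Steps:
$H{\left(w \right)} = \frac{2 w}{64 + w}$
$\sqrt{\left(H{\left(-34 \right)} + q\right) - 5099} = \sqrt{\left(2 \left(-34\right) \frac{1}{64 - 34} - 23050\right) - 5099} = \sqrt{\left(2 \left(-34\right) \frac{1}{30} - 23050\right) - 5099} = \sqrt{\left(- \frac{34}{15} - 23050\right) - 5099} = \sqrt{- \frac{345784}{15} - 5099} = \sqrt{- \frac{422269}{15}} = \frac{i \sqrt{6334035}}{15}$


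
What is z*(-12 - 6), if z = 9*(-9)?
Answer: 1458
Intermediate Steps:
z = -81
z*(-12 - 6) = -81*(-12 - 6) = -81*(-18) = 1458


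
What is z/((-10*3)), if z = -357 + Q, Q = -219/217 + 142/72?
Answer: 2781361/234360 ≈ 11.868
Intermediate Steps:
Q = 7523/7812 (Q = -219*1/217 + 142*(1/72) = -219/217 + 71/36 = 7523/7812 ≈ 0.96301)
z = -2781361/7812 (z = -357 + 7523/7812 = -2781361/7812 ≈ -356.04)
z/((-10*3)) = -2781361/(7812*((-10*3))) = -2781361/7812/(-30) = -2781361/7812*(-1/30) = 2781361/234360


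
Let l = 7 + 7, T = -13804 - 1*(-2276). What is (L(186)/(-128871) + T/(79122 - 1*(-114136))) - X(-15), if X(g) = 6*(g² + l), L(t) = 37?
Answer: -482645501879/336558807 ≈ -1434.1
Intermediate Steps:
T = -11528 (T = -13804 + 2276 = -11528)
l = 14
X(g) = 84 + 6*g² (X(g) = 6*(g² + 14) = 6*(14 + g²) = 84 + 6*g²)
(L(186)/(-128871) + T/(79122 - 1*(-114136))) - X(-15) = (37/(-128871) - 11528/(79122 - 1*(-114136))) - (84 + 6*(-15)²) = (37*(-1/128871) - 11528/(79122 + 114136)) - (84 + 6*225) = (-1/3483 - 11528/193258) - (84 + 1350) = (-1/3483 - 11528*1/193258) - 1*1434 = (-1/3483 - 5764/96629) - 1434 = -20172641/336558807 - 1434 = -482645501879/336558807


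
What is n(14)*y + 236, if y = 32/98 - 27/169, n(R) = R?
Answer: 281950/1183 ≈ 238.33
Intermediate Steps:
y = 1381/8281 (y = 32*(1/98) - 27*1/169 = 16/49 - 27/169 = 1381/8281 ≈ 0.16677)
n(14)*y + 236 = 14*(1381/8281) + 236 = 2762/1183 + 236 = 281950/1183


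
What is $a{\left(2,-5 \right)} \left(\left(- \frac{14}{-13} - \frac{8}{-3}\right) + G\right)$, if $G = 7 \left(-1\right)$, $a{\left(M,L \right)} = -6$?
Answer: $\frac{254}{13} \approx 19.538$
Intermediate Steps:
$G = -7$
$a{\left(2,-5 \right)} \left(\left(- \frac{14}{-13} - \frac{8}{-3}\right) + G\right) = - 6 \left(\left(- \frac{14}{-13} - \frac{8}{-3}\right) - 7\right) = - 6 \left(\left(\left(-14\right) \left(- \frac{1}{13}\right) - - \frac{8}{3}\right) - 7\right) = - 6 \left(\left(\frac{14}{13} + \frac{8}{3}\right) - 7\right) = - 6 \left(\frac{146}{39} - 7\right) = \left(-6\right) \left(- \frac{127}{39}\right) = \frac{254}{13}$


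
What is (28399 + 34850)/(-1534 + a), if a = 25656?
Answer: 63249/24122 ≈ 2.6220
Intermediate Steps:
(28399 + 34850)/(-1534 + a) = (28399 + 34850)/(-1534 + 25656) = 63249/24122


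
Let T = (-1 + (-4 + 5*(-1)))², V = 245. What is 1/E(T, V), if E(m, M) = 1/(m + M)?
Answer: 345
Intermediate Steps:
T = 100 (T = (-1 + (-4 - 5))² = (-1 - 9)² = (-10)² = 100)
E(m, M) = 1/(M + m)
1/E(T, V) = 1/(1/(245 + 100)) = 1/(1/345) = 345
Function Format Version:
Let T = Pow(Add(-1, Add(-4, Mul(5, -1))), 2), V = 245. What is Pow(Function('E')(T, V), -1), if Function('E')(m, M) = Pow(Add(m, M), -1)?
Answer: 345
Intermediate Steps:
T = 100 (T = Pow(Add(-1, Add(-4, -5)), 2) = Pow(Add(-1, -9), 2) = Pow(-10, 2) = 100)
Function('E')(m, M) = Pow(Add(M, m), -1)
Pow(Function('E')(T, V), -1) = Pow(Pow(Add(245, 100), -1), -1) = Pow(Pow(345, -1), -1) = Pow(Rational(1, 345), -1) = 345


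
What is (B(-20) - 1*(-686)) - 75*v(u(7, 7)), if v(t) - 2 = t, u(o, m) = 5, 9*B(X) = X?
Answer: 1429/9 ≈ 158.78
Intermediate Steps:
B(X) = X/9
v(t) = 2 + t
(B(-20) - 1*(-686)) - 75*v(u(7, 7)) = ((⅑)*(-20) - 1*(-686)) - 75*(2 + 5) = (-20/9 + 686) - 75*7 = 6154/9 - 525 = 1429/9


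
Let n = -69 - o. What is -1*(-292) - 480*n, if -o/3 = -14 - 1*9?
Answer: 66532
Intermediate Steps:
o = 69 (o = -3*(-14 - 1*9) = -3*(-14 - 9) = -3*(-23) = 69)
n = -138 (n = -69 - 1*69 = -69 - 69 = -138)
-1*(-292) - 480*n = -1*(-292) - 480*(-138) = 292 + 66240 = 66532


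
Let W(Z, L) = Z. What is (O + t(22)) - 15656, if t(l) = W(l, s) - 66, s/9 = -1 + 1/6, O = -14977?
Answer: -30677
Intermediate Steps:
s = -15/2 (s = 9*(-1 + 1/6) = 9*(-1 + ⅙) = 9*(-⅚) = -15/2 ≈ -7.5000)
t(l) = -66 + l (t(l) = l - 66 = -66 + l)
(O + t(22)) - 15656 = (-14977 + (-66 + 22)) - 15656 = (-14977 - 44) - 15656 = -15021 - 15656 = -30677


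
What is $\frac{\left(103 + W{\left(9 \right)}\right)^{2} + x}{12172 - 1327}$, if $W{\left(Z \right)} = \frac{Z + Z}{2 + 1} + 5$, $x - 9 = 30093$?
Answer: $\frac{14366}{3615} \approx 3.974$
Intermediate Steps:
$x = 30102$ ($x = 9 + 30093 = 30102$)
$W{\left(Z \right)} = 5 + \frac{2 Z}{3}$ ($W{\left(Z \right)} = \frac{2 Z}{3} + 5 = 5 + \frac{2 Z}{3}$)
$\frac{\left(103 + W{\left(9 \right)}\right)^{2} + x}{12172 - 1327} = \frac{\left(103 + \left(5 + \frac{2}{3} \cdot 9\right)\right)^{2} + 30102}{12172 - 1327} = \frac{\left(103 + \left(5 + 6\right)\right)^{2} + 30102}{10845} = \left(\left(103 + 11\right)^{2} + 30102\right) \frac{1}{10845} = \left(114^{2} + 30102\right) \frac{1}{10845} = \left(12996 + 30102\right) \frac{1}{10845} = 43098 \cdot \frac{1}{10845} = \frac{14366}{3615}$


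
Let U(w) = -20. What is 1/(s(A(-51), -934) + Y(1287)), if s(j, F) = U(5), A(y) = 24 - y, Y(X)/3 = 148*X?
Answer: 1/571408 ≈ 1.7501e-6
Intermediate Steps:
Y(X) = 444*X (Y(X) = 3*(148*X) = 444*X)
s(j, F) = -20
1/(s(A(-51), -934) + Y(1287)) = 1/(-20 + 444*1287) = 1/(-20 + 571428) = 1/571408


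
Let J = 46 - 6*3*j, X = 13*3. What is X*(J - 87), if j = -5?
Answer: 1911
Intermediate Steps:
X = 39
J = 136 (J = 46 - 6*3*(-5) = 46 - 18*(-5) = 46 - 1*(-90) = 46 + 90 = 136)
X*(J - 87) = 39*(136 - 87) = 39*49 = 1911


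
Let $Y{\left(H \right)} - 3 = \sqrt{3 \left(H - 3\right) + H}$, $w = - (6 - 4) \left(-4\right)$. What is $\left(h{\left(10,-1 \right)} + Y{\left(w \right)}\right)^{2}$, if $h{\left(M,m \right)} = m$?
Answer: $\left(2 + \sqrt{23}\right)^{2} \approx 46.183$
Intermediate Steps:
$w = 8$ ($w = \left(-1\right) 2 \left(-4\right) = \left(-2\right) \left(-4\right) = 8$)
$Y{\left(H \right)} = 3 + \sqrt{-9 + 4 H}$ ($Y{\left(H \right)} = 3 + \sqrt{3 \left(H - 3\right) + H} = 3 + \sqrt{3 \left(-3 + H\right) + H} = 3 + \sqrt{\left(-9 + 3 H\right) + H} = 3 + \sqrt{-9 + 4 H}$)
$\left(h{\left(10,-1 \right)} + Y{\left(w \right)}\right)^{2} = \left(-1 + \left(3 + \sqrt{-9 + 4 \cdot 8}\right)\right)^{2} = \left(-1 + \left(3 + \sqrt{-9 + 32}\right)\right)^{2} = \left(-1 + \left(3 + \sqrt{23}\right)\right)^{2} = \left(2 + \sqrt{23}\right)^{2}$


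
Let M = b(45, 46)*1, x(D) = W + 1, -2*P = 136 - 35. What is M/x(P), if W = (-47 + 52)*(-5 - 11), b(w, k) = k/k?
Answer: -1/79 ≈ -0.012658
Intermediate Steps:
b(w, k) = 1
P = -101/2 (P = -(136 - 35)/2 = -½*101 = -101/2 ≈ -50.500)
W = -80 (W = 5*(-16) = -80)
x(D) = -79 (x(D) = -80 + 1 = -79)
M = 1 (M = 1*1 = 1)
M/x(P) = 1/(-79) = 1*(-1/79) = -1/79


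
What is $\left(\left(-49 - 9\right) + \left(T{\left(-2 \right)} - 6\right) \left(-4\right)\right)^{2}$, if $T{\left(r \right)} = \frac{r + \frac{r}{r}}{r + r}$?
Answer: $1225$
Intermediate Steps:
$T{\left(r \right)} = \frac{1 + r}{2 r}$ ($T{\left(r \right)} = \frac{r + 1}{2 r} = \left(1 + r\right) \frac{1}{2 r} = \frac{1 + r}{2 r}$)
$\left(\left(-49 - 9\right) + \left(T{\left(-2 \right)} - 6\right) \left(-4\right)\right)^{2} = \left(\left(-49 - 9\right) + \left(\frac{1 - 2}{2 \left(-2\right)} - 6\right) \left(-4\right)\right)^{2} = \left(\left(-49 - 9\right) + \left(\frac{1}{2} \left(- \frac{1}{2}\right) \left(-1\right) - 6\right) \left(-4\right)\right)^{2} = \left(-58 + \left(\frac{1}{4} - 6\right) \left(-4\right)\right)^{2} = \left(-58 - -23\right)^{2} = \left(-58 + 23\right)^{2} = \left(-35\right)^{2} = 1225$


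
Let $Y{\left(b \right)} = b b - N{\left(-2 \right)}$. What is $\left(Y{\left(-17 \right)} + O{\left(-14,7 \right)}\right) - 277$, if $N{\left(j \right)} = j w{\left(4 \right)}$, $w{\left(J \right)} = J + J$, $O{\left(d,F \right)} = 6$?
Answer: $34$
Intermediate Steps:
$w{\left(J \right)} = 2 J$
$N{\left(j \right)} = 8 j$ ($N{\left(j \right)} = j 2 \cdot 4 = j 8 = 8 j$)
$Y{\left(b \right)} = 16 + b^{2}$ ($Y{\left(b \right)} = b b - 8 \left(-2\right) = b^{2} - -16 = b^{2} + 16 = 16 + b^{2}$)
$\left(Y{\left(-17 \right)} + O{\left(-14,7 \right)}\right) - 277 = \left(\left(16 + \left(-17\right)^{2}\right) + 6\right) - 277 = \left(\left(16 + 289\right) + 6\right) - 277 = \left(305 + 6\right) - 277 = 311 - 277 = 34$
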